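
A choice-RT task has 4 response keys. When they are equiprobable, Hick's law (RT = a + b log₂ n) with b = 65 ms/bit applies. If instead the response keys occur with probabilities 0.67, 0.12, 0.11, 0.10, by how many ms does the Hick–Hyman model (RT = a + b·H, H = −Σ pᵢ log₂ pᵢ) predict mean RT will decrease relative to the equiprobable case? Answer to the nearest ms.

The RT saving is b·ΔH. Equiprobable H₀ = log₂(4) = 2.0000 bits; with the given probabilities H = 1.4367 bits.
b·(H₀ − H) = 65 × (2.0000 − 1.4367) = 36.62 ms.

37 ms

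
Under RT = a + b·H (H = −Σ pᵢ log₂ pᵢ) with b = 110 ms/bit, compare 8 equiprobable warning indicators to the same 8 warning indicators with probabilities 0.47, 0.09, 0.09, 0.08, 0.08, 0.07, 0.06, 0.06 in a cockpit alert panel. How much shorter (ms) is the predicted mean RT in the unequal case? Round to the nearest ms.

The RT saving is b·ΔH. Equiprobable H₀ = log₂(8) = 3.0000 bits; with the given probabilities H = 2.4759 bits.
b·(H₀ − H) = 110 × (3.0000 − 2.4759) = 57.65 ms.

58 ms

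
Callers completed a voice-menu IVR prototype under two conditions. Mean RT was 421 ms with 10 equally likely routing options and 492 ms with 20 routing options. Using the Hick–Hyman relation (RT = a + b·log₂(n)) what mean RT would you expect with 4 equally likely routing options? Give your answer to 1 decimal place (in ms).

With log₂ n on the abscissa the relation is linear; from the two conditions:
  b = (492 − 421) / (log₂ 20 − log₂ 10) = 71 / (4.3219 − 3.3219) = 71.000 ms/bit
  a = 421 − 71.000 × 3.3219 = 185.143 ms
Then RT(4) = 185.143 + 71.000 × log₂ 4 = 185.143 + 71.000 × 2 ≈ 327.143 ms.

327.1 ms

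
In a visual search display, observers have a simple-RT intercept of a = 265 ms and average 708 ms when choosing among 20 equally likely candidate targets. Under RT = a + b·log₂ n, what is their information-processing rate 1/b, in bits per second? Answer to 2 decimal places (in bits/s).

9.76 bits/s

b = (708 − 265)/log₂ 20 = 443/4.3219 = 102.501 ms per bit = 0.10250 s/bit; the reciprocal is 9.756 bits/s.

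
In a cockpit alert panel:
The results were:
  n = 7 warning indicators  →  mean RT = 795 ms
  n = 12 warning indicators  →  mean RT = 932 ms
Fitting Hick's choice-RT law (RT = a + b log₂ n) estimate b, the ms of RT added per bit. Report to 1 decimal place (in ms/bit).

176.2 ms/bit

b = (RT₂ − RT₁)/(log₂ n₂ − log₂ n₁) = (932 − 795)/(3.5850 − 2.8074) = 176.181 ms/bit.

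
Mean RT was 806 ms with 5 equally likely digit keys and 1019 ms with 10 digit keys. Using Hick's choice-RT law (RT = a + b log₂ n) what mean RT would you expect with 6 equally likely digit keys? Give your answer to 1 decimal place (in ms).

With log₂ n on the abscissa the relation is linear; from the two conditions:
  b = (1019 − 806) / (log₂ 10 − log₂ 5) = 213 / (3.3219 − 2.3219) = 213.000 ms/bit
  a = 806 − 213.000 × 2.3219 = 311.429 ms
Then RT(6) = 311.429 + 213.000 × log₂ 6 = 311.429 + 213.000 × 2.5850 ≈ 862.026 ms.

862.0 ms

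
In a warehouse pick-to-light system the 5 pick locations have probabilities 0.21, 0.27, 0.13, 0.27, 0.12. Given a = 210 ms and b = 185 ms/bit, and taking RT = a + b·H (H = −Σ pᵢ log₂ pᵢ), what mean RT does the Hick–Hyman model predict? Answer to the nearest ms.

625 ms

H = 0.21·log₂(1/0.21) + 0.27·log₂(1/0.27) + 0.13·log₂(1/0.13) + 0.27·log₂(1/0.27) + 0.12·log₂(1/0.12) = 2.2426 bits.
RT = 210 + 185 × 2.2426 = 624.88 ms.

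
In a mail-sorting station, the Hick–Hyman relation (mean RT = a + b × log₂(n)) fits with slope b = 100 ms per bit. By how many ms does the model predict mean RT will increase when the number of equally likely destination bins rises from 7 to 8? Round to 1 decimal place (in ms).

19.3 ms

ΔRT = (a + b log₂ n₂) − (a + b log₂ n₁) = b·(log₂ n₂ − log₂ n₁).
log₂(8) − log₂(7) = 3 − 2.8074 = 0.1926.
ΔRT = 100 × 0.1926 = 19.265 ms.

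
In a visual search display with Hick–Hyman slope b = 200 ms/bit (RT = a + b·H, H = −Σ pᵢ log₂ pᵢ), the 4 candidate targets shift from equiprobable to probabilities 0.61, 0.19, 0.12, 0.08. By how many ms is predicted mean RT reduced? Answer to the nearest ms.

90 ms

The RT saving is b·ΔH. Equiprobable H₀ = log₂(4) = 2.0000 bits; with the given probabilities H = 1.5488 bits.
b·(H₀ − H) = 200 × (2.0000 − 1.5488) = 90.24 ms.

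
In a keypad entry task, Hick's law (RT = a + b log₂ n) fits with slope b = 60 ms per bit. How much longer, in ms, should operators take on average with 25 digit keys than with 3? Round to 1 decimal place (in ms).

Only the slope matters, since a is common to both: ΔRT = b·log₂(n₂/n₁).
log₂(25) − log₂(3) = 4.6439 − 1.5850 = 3.0589.
ΔRT = 60 × 3.0589 = 183.534 ms.

183.5 ms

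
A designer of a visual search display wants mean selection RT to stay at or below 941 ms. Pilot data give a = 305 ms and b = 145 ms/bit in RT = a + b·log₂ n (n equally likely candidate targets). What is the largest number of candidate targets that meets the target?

Set 305 + 145·log₂ n ≤ 941 → log₂ n ≤ (941 − 305)/145 = 4.3862.
So n ≤ 2^4.3862 = 20.911; the largest integer n is 20.

20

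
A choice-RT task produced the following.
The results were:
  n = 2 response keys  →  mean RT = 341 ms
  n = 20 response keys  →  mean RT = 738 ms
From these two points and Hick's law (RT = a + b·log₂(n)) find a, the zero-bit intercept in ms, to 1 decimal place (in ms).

Slope: b = (738 − 341) / (log₂ 20 − log₂ 2) = 397/3.3219 = 119.509 ms/bit.
Intercept: a = 341 − 119.509·log₂(2) = 221.491 ms.

221.5 ms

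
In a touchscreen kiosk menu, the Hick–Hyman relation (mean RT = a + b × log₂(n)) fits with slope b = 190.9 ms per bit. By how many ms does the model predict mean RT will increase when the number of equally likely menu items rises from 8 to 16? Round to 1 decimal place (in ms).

190.9 ms

Only the slope matters, since a is common to both: ΔRT = b·log₂(n₂/n₁).
log₂(16) − log₂(8) = log₂(16/8) = log₂(2) = 1.
ΔRT = 190.9 × 1.0000 = 190.900 ms.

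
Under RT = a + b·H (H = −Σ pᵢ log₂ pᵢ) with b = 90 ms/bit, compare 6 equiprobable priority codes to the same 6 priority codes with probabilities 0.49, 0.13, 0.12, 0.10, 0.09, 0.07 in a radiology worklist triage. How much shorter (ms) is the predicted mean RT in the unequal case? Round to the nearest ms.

The RT saving is b·ΔH. Equiprobable H₀ = log₂(6) = 2.5850 bits; with the given probabilities H = 2.1674 bits.
b·(H₀ − H) = 90 × (2.5850 − 2.1674) = 37.58 ms.

38 ms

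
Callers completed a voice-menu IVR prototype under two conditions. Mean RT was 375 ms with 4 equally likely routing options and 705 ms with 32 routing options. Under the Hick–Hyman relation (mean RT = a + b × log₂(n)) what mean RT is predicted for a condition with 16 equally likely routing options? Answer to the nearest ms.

595 ms

Fit slope and intercept:
  b = (705 − 375) / (log₂ 32 − log₂ 4) = 330 / (5 − 2) = 110 ms/bit
  a = 375 − 110 × 2 = 155 ms
Then RT(16) = 155 + 110 × log₂ 16 = 155 + 110 × 4 ≈ 595.000 ms.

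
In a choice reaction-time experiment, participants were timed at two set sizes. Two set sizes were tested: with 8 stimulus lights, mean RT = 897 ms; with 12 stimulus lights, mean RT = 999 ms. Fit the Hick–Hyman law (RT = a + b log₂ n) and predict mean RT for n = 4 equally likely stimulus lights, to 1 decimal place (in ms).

Fit slope and intercept:
  b = (999 − 897) / (log₂ 12 − log₂ 8) = 102 / (3.5850 − 3) = 174.370 ms/bit
  a = 897 − 174.370 × 3 = 373.890 ms
Then RT(4) = 373.890 + 174.370 × log₂ 4 = 373.890 + 174.370 × 2 ≈ 722.630 ms.

722.6 ms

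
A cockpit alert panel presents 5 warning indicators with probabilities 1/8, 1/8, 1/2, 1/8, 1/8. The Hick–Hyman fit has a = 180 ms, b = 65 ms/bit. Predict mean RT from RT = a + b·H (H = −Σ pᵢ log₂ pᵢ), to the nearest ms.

H = −Σ pᵢ log₂ pᵢ = 0.125·3 + 0.125·3 + 0.5·1 + 0.125·3 + 0.125·3 = 2.000 bits.
RT = 180 + 65 × 2.000 = 310.00 ms.

310 ms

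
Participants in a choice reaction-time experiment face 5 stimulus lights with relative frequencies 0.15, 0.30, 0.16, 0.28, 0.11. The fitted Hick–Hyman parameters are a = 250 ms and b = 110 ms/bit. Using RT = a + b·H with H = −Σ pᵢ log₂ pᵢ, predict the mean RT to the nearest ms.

494 ms

H = 0.15·log₂(1/0.15) + 0.30·log₂(1/0.30) + 0.16·log₂(1/0.16) + 0.28·log₂(1/0.28) + 0.11·log₂(1/0.11) = 2.2192 bits.
RT = 250 + 110 × 2.2192 = 494.11 ms.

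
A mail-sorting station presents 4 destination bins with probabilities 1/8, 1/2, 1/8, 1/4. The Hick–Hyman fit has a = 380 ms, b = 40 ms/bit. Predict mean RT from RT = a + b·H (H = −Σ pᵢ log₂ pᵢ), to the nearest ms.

450 ms

Each term −pᵢ log₂ pᵢ: 0.125·3 + 0.5·1 + 0.125·3 + 0.25·2; summed, H = 1.750 bits.
Mean RT = a + bH = 380 + 40·1.750 = 450.00 ms.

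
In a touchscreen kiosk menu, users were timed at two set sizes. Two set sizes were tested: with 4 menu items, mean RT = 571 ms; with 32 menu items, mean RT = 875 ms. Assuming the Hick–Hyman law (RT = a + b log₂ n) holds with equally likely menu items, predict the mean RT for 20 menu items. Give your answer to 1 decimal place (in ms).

806.3 ms

With log₂ n on the abscissa the relation is linear; from the two conditions:
  b = (875 − 571) / (log₂ 32 − log₂ 4) = 304 / (5 − 2) = 101.333 ms/bit
  a = 571 − 101.333 × 2 = 368.333 ms
Then RT(20) = 368.333 + 101.333 × log₂ 20 = 368.333 + 101.333 × 4.3219 ≈ 806.289 ms.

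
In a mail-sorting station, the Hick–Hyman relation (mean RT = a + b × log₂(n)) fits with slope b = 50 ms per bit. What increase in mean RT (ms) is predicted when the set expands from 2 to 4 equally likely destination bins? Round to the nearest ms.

50 ms

ΔRT = (a + b log₂ n₂) − (a + b log₂ n₁) = b·(log₂ n₂ − log₂ n₁).
log₂(4) − log₂(2) = log₂(4/2) = log₂(2) = 1.
ΔRT = 50 × 1.0000 = 50.000 ms.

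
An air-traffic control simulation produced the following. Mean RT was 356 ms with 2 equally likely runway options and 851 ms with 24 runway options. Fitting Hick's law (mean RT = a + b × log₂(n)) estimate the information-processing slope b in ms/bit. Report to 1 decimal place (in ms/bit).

b = (RT₂ − RT₁)/(log₂ n₂ − log₂ n₁) = (851 − 356)/(4.5850 − 1) = 138.077 ms/bit.

138.1 ms/bit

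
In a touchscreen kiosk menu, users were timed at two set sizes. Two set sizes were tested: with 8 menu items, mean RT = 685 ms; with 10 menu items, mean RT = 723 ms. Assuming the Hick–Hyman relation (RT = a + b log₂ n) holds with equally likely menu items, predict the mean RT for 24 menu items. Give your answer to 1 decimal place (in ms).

Fit slope and intercept:
  b = (723 − 685) / (log₂ 10 − log₂ 8) = 38 / (3.3219 − 3) = 118.039 ms/bit
  a = 685 − 118.039 × 3 = 330.884 ms
Then RT(24) = 330.884 + 118.039 × log₂ 24 = 330.884 + 118.039 × 4.5850 ≈ 872.087 ms.

872.1 ms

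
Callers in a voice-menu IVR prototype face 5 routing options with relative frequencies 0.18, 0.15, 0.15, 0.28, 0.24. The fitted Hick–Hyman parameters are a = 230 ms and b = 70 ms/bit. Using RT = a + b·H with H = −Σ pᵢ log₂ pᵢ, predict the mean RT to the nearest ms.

Entropy contributions −pᵢ log₂ pᵢ: 0.4453, 0.4105, 0.4105, 0.5142, 0.4941; sum H = 2.2748 bits.
RT = a + bH = 230 + 70·2.2748 = 389.23 ms.

389 ms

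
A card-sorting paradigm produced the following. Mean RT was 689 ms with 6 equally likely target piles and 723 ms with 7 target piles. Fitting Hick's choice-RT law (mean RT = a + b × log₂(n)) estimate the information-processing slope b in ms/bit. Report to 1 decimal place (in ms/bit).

b = (RT₂ − RT₁)/(log₂ n₂ − log₂ n₁) = (723 − 689)/(2.8074 − 2.5850) = 152.883 ms/bit.

152.9 ms/bit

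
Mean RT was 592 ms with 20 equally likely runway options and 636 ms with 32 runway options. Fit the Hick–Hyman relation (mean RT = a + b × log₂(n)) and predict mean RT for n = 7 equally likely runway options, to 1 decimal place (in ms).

493.7 ms

Fit slope and intercept:
  b = (636 − 592) / (log₂ 32 − log₂ 20) = 44 / (5 − 4.3219) = 64.890 ms/bit
  a = 592 − 64.890 × 4.3219 = 311.551 ms
Then RT(7) = 311.551 + 64.890 × log₂ 7 = 311.551 + 64.890 × 2.8074 ≈ 493.720 ms.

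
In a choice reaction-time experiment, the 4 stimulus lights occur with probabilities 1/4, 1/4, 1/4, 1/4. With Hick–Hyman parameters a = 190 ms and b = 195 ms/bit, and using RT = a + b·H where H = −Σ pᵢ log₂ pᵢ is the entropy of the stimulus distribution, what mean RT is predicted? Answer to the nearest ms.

580 ms

Each term −pᵢ log₂ pᵢ: 0.25·2 + 0.25·2 + 0.25·2 + 0.25·2; summed, H = 2.000 bits.
Mean RT = a + bH = 190 + 195·2.000 = 580.00 ms.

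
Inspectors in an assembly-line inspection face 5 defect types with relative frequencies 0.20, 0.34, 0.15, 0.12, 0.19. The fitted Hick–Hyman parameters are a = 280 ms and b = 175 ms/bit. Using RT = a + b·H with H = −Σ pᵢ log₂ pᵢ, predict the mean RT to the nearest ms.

670 ms

H = 0.20·log₂(1/0.20) + 0.34·log₂(1/0.34) + 0.15·log₂(1/0.15) + 0.12·log₂(1/0.12) + 0.19·log₂(1/0.19) = 2.2264 bits.
RT = 280 + 175 × 2.2264 = 669.62 ms.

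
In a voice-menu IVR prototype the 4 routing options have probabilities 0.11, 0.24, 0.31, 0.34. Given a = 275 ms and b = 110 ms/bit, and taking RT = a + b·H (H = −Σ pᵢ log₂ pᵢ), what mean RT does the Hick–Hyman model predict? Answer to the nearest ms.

484 ms

H = 0.11·log₂(1/0.11) + 0.24·log₂(1/0.24) + 0.31·log₂(1/0.31) + 0.34·log₂(1/0.34) = 1.8974 bits.
RT = 275 + 110 × 1.8974 = 483.71 ms.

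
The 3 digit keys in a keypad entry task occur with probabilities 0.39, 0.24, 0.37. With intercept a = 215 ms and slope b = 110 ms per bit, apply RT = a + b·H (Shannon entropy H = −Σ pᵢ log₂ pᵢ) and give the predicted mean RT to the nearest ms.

386 ms

Entropy contributions −pᵢ log₂ pᵢ: 0.5298, 0.4941, 0.5307; sum H = 1.5547 bits.
RT = a + bH = 215 + 110·1.5547 = 386.01 ms.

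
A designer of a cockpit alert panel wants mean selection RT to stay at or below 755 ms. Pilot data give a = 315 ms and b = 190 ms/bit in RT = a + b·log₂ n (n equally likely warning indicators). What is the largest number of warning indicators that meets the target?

Set 315 + 190·log₂ n ≤ 755 → log₂ n ≤ (755 − 315)/190 = 2.3158.
So n ≤ 2^2.3158 = 4.979; the largest integer n is 4.

4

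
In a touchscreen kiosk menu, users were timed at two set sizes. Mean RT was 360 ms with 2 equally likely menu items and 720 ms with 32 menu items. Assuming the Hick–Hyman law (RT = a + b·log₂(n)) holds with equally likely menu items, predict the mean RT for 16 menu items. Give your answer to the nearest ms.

RT is linear in log₂ n, so two points fix the line:
  b = (720 − 360) / (log₂ 32 − log₂ 2) = 360 / (5 − 1) = 90 ms/bit
  a = 360 − 90 × 1 = 270 ms
Then RT(16) = 270 + 90 × log₂ 16 = 270 + 90 × 4 ≈ 630.000 ms.

630 ms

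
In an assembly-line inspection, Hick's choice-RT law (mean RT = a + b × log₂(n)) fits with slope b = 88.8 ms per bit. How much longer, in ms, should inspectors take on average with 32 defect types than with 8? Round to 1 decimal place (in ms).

177.6 ms

ΔRT = (a + b log₂ n₂) − (a + b log₂ n₁) = b·(log₂ n₂ − log₂ n₁).
log₂(32) − log₂(8) = log₂(32/8) = log₂(4) = 2.
ΔRT = 88.8 × 2.0000 = 177.600 ms.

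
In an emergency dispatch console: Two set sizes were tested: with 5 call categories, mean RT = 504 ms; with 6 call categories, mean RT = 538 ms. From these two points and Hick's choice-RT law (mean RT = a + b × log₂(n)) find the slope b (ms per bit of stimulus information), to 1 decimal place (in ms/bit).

b = (RT₂ − RT₁)/(log₂ n₂ − log₂ n₁) = (538 − 504)/(2.5850 − 2.3219) = 129.261 ms/bit.

129.3 ms/bit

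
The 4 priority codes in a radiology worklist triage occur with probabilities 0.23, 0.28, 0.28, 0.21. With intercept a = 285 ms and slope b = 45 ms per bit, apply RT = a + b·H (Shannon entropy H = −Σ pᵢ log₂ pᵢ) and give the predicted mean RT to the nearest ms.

Entropy contributions −pᵢ log₂ pᵢ: 0.4877, 0.5142, 0.5142, 0.4728; sum H = 1.9889 bits.
RT = a + bH = 285 + 45·1.9889 = 374.50 ms.

375 ms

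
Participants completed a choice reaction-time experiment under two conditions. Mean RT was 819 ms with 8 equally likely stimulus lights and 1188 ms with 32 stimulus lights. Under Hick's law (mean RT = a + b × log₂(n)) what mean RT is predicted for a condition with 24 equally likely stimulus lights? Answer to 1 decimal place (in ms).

1111.4 ms

With log₂ n on the abscissa the relation is linear; from the two conditions:
  b = (1188 − 819) / (log₂ 32 − log₂ 8) = 369 / (5 − 3) = 184.500 ms/bit
  a = 819 − 184.500 × 3 = 265.500 ms
Then RT(24) = 265.500 + 184.500 × log₂ 24 = 265.500 + 184.500 × 4.5850 ≈ 1111.426 ms.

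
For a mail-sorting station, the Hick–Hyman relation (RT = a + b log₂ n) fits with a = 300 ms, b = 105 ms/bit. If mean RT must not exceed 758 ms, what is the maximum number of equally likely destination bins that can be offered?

20

Set 300 + 105·log₂ n ≤ 758 → log₂ n ≤ (758 − 300)/105 = 4.3619.
So n ≤ 2^4.3619 = 20.562; the largest integer n is 20.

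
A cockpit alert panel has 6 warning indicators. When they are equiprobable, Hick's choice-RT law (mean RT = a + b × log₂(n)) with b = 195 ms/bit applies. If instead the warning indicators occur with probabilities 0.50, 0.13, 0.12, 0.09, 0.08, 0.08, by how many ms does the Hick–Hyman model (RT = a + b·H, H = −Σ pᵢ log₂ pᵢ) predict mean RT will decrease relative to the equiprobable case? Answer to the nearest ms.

86 ms

Equiprobable entropy H₀ = log₂ 6 = 2.5850 bits.
Skewed entropy H = −Σ pᵢ log₂ pᵢ = 2.1454 bits.
ΔRT = b·(H₀ − H) = 195 × 0.4396 = 85.72 ms.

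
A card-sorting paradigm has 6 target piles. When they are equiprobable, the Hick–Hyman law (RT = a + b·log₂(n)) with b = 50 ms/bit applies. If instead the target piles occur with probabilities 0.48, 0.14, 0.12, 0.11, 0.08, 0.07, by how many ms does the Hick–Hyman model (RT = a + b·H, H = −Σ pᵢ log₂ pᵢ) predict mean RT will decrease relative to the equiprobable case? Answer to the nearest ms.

20 ms

The RT saving is b·ΔH. Equiprobable H₀ = log₂(6) = 2.5850 bits; with the given probabilities H = 2.1828 bits.
b·(H₀ − H) = 50 × (2.5850 − 2.1828) = 20.11 ms.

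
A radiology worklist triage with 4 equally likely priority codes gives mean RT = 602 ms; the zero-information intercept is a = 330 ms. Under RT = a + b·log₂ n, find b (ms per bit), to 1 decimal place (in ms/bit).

log₂(4) = 2 bits.
b = (RT − a)/log₂ n = (602 − 330) / 2 = 136.000 ms/bit.

136.0 ms/bit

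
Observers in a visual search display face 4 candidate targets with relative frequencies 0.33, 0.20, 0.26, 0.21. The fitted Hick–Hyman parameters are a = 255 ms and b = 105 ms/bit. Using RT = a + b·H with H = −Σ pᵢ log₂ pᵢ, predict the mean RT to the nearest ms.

Entropy contributions −pᵢ log₂ pᵢ: 0.5278, 0.4644, 0.5053, 0.4728; sum H = 1.9703 bits.
RT = a + bH = 255 + 105·1.9703 = 461.88 ms.

462 ms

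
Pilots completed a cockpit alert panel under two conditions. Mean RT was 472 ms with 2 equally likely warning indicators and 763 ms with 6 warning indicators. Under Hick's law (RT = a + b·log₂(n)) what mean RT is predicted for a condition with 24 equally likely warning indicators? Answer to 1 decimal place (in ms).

With log₂ n on the abscissa the relation is linear; from the two conditions:
  b = (763 − 472) / (log₂ 6 − log₂ 2) = 291 / (2.5850 − 1) = 183.601 ms/bit
  a = 472 − 183.601 × 1 = 288.399 ms
Then RT(24) = 288.399 + 183.601 × log₂ 24 = 288.399 + 183.601 × 4.5850 ≈ 1130.201 ms.

1130.2 ms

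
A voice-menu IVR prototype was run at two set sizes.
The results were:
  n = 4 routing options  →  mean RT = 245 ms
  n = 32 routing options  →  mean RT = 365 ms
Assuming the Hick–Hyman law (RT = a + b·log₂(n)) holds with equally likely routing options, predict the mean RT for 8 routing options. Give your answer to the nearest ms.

285 ms

With log₂ n on the abscissa the relation is linear; from the two conditions:
  b = (365 − 245) / (log₂ 32 − log₂ 4) = 120 / (5 − 2) = 40 ms/bit
  a = 245 − 40 × 2 = 165 ms
Then RT(8) = 165 + 40 × log₂ 8 = 165 + 40 × 3 ≈ 285.000 ms.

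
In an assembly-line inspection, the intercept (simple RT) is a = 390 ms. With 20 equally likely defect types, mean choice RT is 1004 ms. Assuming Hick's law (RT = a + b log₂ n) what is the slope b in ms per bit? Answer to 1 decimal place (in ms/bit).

142.1 ms/bit

b = (1004 − 390) / log₂(20) = 614 / 4.3219 = 142.066 ms/bit.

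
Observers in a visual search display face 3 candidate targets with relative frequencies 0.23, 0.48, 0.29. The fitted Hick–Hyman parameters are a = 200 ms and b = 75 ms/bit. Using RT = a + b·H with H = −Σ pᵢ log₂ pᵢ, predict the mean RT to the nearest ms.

H = 0.23·log₂(1/0.23) + 0.48·log₂(1/0.48) + 0.29·log₂(1/0.29) = 1.5138 bits.
RT = 200 + 75 × 1.5138 = 313.54 ms.

314 ms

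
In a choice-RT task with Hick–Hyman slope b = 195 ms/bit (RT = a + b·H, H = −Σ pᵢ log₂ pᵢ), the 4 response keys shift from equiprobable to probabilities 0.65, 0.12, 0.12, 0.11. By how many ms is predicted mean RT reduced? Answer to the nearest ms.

The RT saving is b·ΔH. Equiprobable H₀ = log₂(4) = 2.0000 bits; with the given probabilities H = 1.4884 bits.
b·(H₀ − H) = 195 × (2.0000 − 1.4884) = 99.76 ms.

100 ms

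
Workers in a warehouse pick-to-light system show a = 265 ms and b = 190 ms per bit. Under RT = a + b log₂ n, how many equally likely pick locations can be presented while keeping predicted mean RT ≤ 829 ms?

7

Set 265 + 190·log₂ n ≤ 829 → log₂ n ≤ (829 − 265)/190 = 2.9684.
So n ≤ 2^2.9684 = 7.827; the largest integer n is 7.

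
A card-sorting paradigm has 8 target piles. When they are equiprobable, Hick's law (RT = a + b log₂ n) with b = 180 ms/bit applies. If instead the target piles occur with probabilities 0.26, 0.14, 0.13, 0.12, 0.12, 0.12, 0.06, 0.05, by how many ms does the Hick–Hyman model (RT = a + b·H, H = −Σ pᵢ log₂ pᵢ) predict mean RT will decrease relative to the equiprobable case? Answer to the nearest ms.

28 ms

The RT saving is b·ΔH. Equiprobable H₀ = log₂(8) = 3.0000 bits; with the given probabilities H = 2.8459 bits.
b·(H₀ − H) = 180 × (3.0000 − 2.8459) = 27.74 ms.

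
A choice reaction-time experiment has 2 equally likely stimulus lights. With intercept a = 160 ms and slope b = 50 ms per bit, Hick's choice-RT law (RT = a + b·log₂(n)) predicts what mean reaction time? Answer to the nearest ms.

log₂(2) = 1 bits, so RT = 160 + 50 × 1 ≈ 210.000 ms.

210 ms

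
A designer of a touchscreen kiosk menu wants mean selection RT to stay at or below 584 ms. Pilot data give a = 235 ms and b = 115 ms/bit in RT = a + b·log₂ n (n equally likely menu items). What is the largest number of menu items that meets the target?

8

Information budget: (584 − 235)/115 = 3.0348 bits, so n ≤ 2^3.0348 = 8.195 → at most 8.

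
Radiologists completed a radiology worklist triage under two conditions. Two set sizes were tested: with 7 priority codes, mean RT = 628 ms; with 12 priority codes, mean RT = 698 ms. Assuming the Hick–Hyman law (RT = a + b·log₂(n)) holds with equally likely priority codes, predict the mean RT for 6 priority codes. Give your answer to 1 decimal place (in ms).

608.0 ms

RT is linear in log₂ n, so two points fix the line:
  b = (698 − 628) / (log₂ 12 − log₂ 7) = 70 / (3.5850 − 2.8074) = 90.020 ms/bit
  a = 628 − 90.020 × 2.8074 = 375.283 ms
Then RT(6) = 375.283 + 90.020 × log₂ 6 = 375.283 + 90.020 × 2.5850 ≈ 607.980 ms.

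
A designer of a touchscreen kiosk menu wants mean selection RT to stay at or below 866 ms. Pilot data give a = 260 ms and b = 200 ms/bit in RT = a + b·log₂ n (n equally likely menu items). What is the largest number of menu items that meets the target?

8

200·log₂ n ≤ 866 − 260 = 606, giving log₂ n ≤ 3.0300 and n ≤ 8.168. The largest whole number is 8.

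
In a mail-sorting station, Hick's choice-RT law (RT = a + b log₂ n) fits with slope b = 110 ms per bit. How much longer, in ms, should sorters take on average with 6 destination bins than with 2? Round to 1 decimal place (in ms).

174.3 ms

Only the slope matters, since a is common to both: ΔRT = b·log₂(n₂/n₁).
log₂(6) − log₂(2) = 2.5850 − 1 = 1.5850.
ΔRT = 110 × 1.5850 = 174.346 ms.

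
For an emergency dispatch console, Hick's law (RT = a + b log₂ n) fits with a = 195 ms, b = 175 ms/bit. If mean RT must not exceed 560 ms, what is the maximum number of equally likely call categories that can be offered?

175·log₂ n ≤ 560 − 195 = 365, giving log₂ n ≤ 2.0857 and n ≤ 4.245. The largest whole number is 4.

4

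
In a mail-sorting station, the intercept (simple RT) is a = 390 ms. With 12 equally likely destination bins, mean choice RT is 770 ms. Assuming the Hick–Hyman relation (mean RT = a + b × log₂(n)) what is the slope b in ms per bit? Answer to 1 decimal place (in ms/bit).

log₂(12) = 3.5850 bits.
b = (RT − a)/log₂ n = (770 − 390) / 3.5850 = 105.998 ms/bit.

106.0 ms/bit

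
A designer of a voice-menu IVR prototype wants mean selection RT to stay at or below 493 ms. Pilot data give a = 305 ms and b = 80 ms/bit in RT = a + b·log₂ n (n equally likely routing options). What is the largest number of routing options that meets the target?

80·log₂ n ≤ 493 − 305 = 188, giving log₂ n ≤ 2.3500 and n ≤ 5.098. The largest whole number is 5.

5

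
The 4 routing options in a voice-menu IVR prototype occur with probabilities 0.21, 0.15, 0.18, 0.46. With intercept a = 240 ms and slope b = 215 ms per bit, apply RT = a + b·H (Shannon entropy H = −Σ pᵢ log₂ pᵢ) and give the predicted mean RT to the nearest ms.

636 ms

Entropy contributions −pᵢ log₂ pᵢ: 0.4728, 0.4105, 0.4453, 0.5153; sum H = 1.8440 bits.
RT = a + bH = 240 + 215·1.8440 = 636.46 ms.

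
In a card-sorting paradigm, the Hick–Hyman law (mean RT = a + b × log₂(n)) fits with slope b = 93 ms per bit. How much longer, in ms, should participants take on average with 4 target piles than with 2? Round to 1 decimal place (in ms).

Only the slope matters, since a is common to both: ΔRT = b·log₂(n₂/n₁).
log₂(4) − log₂(2) = log₂(4/2) = log₂(2) = 1.
ΔRT = 93 × 1.0000 = 93.000 ms.

93.0 ms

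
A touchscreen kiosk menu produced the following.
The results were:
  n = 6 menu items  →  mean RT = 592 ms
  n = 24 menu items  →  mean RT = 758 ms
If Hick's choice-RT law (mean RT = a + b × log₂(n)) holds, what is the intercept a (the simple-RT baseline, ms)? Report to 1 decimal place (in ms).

Slope: b = (758 − 592) / (log₂ 24 − log₂ 6) = 166/2.0000 = 83.000 ms/bit.
Intercept: a = 592 − 83.000·log₂(6) = 377.448 ms.

377.4 ms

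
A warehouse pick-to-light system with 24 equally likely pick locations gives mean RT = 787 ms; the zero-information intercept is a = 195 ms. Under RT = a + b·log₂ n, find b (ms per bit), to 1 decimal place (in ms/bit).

log₂(24) = 4.5850 bits.
b = (RT − a)/log₂ n = (787 − 195) / 4.5850 = 129.118 ms/bit.

129.1 ms/bit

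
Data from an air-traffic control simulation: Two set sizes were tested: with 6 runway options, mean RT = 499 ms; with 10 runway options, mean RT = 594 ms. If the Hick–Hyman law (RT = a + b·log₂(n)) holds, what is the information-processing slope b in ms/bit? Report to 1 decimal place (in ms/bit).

The slope on a log₂ axis is (594 − 499) / (3.3219 − 2.5850) = 128.907 ms/bit.

128.9 ms/bit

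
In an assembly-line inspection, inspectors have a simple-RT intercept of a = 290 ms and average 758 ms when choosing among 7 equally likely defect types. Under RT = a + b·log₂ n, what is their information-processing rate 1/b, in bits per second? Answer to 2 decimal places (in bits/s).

Choice component = 758 − 290 = 468 ms over log₂(7) = 2.8074 bits.
b = 468 / 2.8074 = 166.705 ms/bit, so 1/b = 5.999 bits/s.

6.00 bits/s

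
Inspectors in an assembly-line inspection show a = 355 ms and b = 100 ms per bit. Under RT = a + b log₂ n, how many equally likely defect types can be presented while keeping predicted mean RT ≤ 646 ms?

Information budget: (646 − 355)/100 = 2.9100 bits, so n ≤ 2^2.9100 = 7.516 → at most 7.

7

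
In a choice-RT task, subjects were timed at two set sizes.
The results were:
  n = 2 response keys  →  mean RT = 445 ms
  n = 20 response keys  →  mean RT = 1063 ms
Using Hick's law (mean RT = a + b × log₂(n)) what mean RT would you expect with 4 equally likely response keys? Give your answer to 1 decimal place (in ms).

RT is linear in log₂ n, so two points fix the line:
  b = (1063 − 445) / (log₂ 20 − log₂ 2) = 618 / (4.3219 − 1) = 186.037 ms/bit
  a = 445 − 186.037 × 1 = 258.963 ms
Then RT(4) = 258.963 + 186.037 × log₂ 4 = 258.963 + 186.037 × 2 ≈ 631.037 ms.

631.0 ms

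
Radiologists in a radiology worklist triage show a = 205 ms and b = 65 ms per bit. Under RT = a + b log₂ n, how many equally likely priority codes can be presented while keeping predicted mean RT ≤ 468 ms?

16

65·log₂ n ≤ 468 − 205 = 263, giving log₂ n ≤ 4.0462 and n ≤ 16.520. The largest whole number is 16.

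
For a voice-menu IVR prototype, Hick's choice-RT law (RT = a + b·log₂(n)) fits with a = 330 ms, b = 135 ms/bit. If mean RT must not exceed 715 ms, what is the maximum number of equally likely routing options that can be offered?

Set 330 + 135·log₂ n ≤ 715 → log₂ n ≤ (715 − 330)/135 = 2.8519.
So n ≤ 2^2.8519 = 7.219; the largest integer n is 7.

7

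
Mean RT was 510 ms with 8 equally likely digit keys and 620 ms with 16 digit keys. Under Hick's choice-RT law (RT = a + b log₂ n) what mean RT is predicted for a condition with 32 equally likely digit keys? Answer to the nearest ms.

Solve the two-equation system in a and b:
  b = (620 − 510) / (log₂ 16 − log₂ 8) = 110 / (4 − 3) = 110 ms/bit
  a = 510 − 110 × 3 = 180 ms
Then RT(32) = 180 + 110 × log₂ 32 = 180 + 110 × 5 ≈ 730.000 ms.

730 ms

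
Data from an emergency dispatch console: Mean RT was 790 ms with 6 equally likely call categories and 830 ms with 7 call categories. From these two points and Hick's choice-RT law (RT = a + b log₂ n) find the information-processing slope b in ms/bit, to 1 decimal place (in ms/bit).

b = (RT₂ − RT₁)/(log₂ n₂ − log₂ n₁) = (830 − 790)/(2.8074 − 2.5850) = 179.862 ms/bit.

179.9 ms/bit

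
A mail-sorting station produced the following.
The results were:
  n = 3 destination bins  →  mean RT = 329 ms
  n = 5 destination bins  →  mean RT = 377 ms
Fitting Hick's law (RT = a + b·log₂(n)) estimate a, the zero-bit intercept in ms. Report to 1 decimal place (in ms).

The slope on a log₂ axis is (377 − 329) / (2.3219 − 1.5850) = 65.132 ms/bit.
Intercept: a = 329 − 65.132·log₂(3) = 225.768 ms.

225.8 ms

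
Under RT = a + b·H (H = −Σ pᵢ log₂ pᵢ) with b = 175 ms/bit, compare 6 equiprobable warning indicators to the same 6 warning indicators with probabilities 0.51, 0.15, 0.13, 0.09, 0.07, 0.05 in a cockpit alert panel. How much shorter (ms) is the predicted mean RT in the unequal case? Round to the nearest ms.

The RT saving is b·ΔH. Equiprobable H₀ = log₂(6) = 2.5850 bits; with the given probabilities H = 2.0859 bits.
b·(H₀ − H) = 175 × (2.5850 − 2.0859) = 87.33 ms.

87 ms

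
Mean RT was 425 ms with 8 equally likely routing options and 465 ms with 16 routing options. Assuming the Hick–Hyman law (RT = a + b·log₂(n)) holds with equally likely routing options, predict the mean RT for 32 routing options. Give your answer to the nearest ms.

505 ms

With log₂ n on the abscissa the relation is linear; from the two conditions:
  b = (465 − 425) / (log₂ 16 − log₂ 8) = 40 / (4 − 3) = 40 ms/bit
  a = 425 − 40 × 3 = 305 ms
Then RT(32) = 305 + 40 × log₂ 32 = 305 + 40 × 5 ≈ 505.000 ms.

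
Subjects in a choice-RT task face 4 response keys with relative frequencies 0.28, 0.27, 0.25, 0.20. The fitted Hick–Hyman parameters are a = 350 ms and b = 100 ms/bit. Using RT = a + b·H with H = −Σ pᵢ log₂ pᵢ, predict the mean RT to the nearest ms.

549 ms

Entropy contributions −pᵢ log₂ pᵢ: 0.5142, 0.5100, 0.5000, 0.4644; sum H = 1.9886 bits.
RT = a + bH = 350 + 100·1.9886 = 548.86 ms.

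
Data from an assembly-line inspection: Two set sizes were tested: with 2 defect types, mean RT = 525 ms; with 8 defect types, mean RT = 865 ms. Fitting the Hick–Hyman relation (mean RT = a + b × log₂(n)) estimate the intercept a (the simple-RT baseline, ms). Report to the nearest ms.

355 ms

Slope: b = (865 − 525) / (log₂ 8 − log₂ 2) = 340/2.0000 = 170 ms/bit.
a = RT₁ − b·log₂ n₁ = 525 − 170 × 1 = 355.000 ms.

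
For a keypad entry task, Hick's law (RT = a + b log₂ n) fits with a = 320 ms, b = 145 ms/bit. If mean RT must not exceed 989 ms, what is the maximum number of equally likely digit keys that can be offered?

Information budget: (989 − 320)/145 = 4.6138 bits, so n ≤ 2^4.6138 = 24.484 → at most 24.

24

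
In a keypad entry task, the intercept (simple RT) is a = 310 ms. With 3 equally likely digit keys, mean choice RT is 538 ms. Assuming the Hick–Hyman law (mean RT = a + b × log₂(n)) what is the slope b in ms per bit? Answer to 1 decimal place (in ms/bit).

143.9 ms/bit

log₂(3) = 1.5850 bits.
b = (RT − a)/log₂ n = (538 − 310) / 1.5850 = 143.852 ms/bit.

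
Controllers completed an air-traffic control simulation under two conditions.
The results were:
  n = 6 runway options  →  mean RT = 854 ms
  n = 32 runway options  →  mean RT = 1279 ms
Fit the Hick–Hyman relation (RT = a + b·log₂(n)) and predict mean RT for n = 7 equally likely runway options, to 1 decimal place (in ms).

RT is linear in log₂ n, so two points fix the line:
  b = (1279 − 854) / (log₂ 32 − log₂ 6) = 425 / (5 − 2.5850) = 175.981 ms/bit
  a = 854 − 175.981 × 2.5850 = 399.096 ms
Then RT(7) = 399.096 + 175.981 × log₂ 7 = 399.096 + 175.981 × 2.8074 ≈ 893.137 ms.

893.1 ms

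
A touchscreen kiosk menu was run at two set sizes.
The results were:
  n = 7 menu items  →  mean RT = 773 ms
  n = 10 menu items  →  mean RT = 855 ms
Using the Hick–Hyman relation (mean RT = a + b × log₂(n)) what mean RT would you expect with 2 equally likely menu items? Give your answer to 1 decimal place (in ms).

Solve the two-equation system in a and b:
  b = (855 − 773) / (log₂ 10 − log₂ 7) = 82 / (3.3219 − 2.8074) = 159.355 ms/bit
  a = 773 − 159.355 × 2.8074 = 325.633 ms
Then RT(2) = 325.633 + 159.355 × log₂ 2 = 325.633 + 159.355 × 1 ≈ 484.988 ms.

485.0 ms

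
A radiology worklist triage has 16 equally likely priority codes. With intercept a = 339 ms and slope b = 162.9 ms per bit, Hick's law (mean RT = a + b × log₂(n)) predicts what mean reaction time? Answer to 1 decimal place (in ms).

log₂(16) = 4 bits, so RT = 339 + 162.9 × 4 ≈ 990.600 ms.

990.6 ms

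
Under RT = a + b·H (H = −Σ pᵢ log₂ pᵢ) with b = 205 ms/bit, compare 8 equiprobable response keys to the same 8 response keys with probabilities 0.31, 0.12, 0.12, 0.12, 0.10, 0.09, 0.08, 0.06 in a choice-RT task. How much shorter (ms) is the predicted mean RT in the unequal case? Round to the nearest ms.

The RT saving is b·ΔH. Equiprobable H₀ = log₂(8) = 3.0000 bits; with the given probabilities H = 2.8049 bits.
b·(H₀ − H) = 205 × (3.0000 − 2.8049) = 40.00 ms.

40 ms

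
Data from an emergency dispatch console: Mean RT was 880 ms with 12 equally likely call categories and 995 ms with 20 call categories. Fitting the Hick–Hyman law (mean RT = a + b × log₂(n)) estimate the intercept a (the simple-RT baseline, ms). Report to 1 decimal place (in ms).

Slope: b = (995 − 880) / (log₂ 20 − log₂ 12) = 115/0.7370 = 156.045 ms/bit.
a = RT₁ − b·log₂ n₁ = 880 − 156.045 × 3.5850 = 320.584 ms.

320.6 ms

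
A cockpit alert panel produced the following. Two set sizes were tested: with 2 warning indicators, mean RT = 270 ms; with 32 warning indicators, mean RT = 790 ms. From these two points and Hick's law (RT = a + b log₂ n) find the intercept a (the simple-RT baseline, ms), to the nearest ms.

140 ms

The slope on a log₂ axis is (790 − 270) / (5 − 1) = 130 ms/bit.
Intercept: a = 270 − 130·log₂(2) = 140.000 ms.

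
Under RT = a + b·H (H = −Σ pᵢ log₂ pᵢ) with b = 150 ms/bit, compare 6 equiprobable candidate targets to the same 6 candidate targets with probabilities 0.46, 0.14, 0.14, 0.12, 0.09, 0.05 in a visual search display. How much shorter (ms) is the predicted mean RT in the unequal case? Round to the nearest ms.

57 ms

Equiprobable entropy H₀ = log₂ 6 = 2.5850 bits.
Skewed entropy H = −Σ pᵢ log₂ pᵢ = 2.2054 bits.
ΔRT = b·(H₀ − H) = 150 × 0.3796 = 56.94 ms.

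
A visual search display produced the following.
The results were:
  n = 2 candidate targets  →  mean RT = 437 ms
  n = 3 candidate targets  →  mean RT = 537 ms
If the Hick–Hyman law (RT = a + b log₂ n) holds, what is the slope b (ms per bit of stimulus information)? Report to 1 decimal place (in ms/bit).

171.0 ms/bit

Slope: b = (537 − 437) / (log₂ 3 − log₂ 2) = 100/0.5850 = 170.951 ms/bit.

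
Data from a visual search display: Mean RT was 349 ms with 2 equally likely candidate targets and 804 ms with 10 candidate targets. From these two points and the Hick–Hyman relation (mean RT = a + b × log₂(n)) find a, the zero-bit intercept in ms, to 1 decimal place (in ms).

153.0 ms

The slope on a log₂ axis is (804 − 349) / (3.3219 − 1) = 195.958 ms/bit.
Intercept: a = 349 − 195.958·log₂(2) = 153.042 ms.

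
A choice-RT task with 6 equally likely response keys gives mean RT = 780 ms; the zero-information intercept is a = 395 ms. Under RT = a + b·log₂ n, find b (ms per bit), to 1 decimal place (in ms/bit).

148.9 ms/bit

6 alternatives carry log₂ 6 = 2.5850 bits; the choice cost is 780 − 395 = 385 ms, so b = 385/2.5850 = 148.938 ms/bit.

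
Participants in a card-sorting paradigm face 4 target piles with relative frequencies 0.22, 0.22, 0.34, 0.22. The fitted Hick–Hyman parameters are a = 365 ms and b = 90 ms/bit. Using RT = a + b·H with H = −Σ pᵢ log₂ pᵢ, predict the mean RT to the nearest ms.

542 ms

Entropy contributions −pᵢ log₂ pᵢ: 0.4806, 0.4806, 0.5292, 0.4806; sum H = 1.9709 bits.
RT = a + bH = 365 + 90·1.9709 = 542.38 ms.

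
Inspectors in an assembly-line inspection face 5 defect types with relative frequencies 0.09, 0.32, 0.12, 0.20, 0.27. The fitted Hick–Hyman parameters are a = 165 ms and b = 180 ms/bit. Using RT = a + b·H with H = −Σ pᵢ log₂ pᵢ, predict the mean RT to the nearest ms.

557 ms

Entropy contributions −pᵢ log₂ pᵢ: 0.3127, 0.5260, 0.3671, 0.4644, 0.5100; sum H = 2.1802 bits.
RT = a + bH = 165 + 180·2.1802 = 557.43 ms.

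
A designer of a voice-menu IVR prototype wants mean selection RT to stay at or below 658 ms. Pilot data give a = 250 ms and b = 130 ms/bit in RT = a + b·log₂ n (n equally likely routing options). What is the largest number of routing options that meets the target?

8

Information budget: (658 − 250)/130 = 3.1385 bits, so n ≤ 2^3.1385 = 8.806 → at most 8.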